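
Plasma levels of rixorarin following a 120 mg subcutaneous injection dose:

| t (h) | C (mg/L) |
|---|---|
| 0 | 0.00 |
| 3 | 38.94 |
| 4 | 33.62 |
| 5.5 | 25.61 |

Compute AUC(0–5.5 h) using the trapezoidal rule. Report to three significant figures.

Trapezoidal AUC_0→5.5:
  [0→3]: (0.00+38.94)/2 × 3 = 58.41
  [3→4]: (38.94+33.62)/2 × 1 = 36.28
  [4→5.5]: (33.62+25.61)/2 × 1.5 = 44.4225
  Sum = 139.1125 mg/L·h

AUC = 139 mg/L·h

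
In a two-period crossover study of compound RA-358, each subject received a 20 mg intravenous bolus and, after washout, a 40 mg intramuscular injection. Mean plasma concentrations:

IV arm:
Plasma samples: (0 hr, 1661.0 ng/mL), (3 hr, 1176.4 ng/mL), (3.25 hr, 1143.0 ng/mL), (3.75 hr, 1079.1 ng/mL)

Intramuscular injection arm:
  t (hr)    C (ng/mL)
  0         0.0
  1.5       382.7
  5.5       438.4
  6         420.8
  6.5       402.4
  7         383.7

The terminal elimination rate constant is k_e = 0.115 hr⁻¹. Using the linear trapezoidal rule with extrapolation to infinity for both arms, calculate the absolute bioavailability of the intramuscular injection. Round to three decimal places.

F = 0.203

Trapezoidal AUC_0→3.75 (IV):
  [0→3]: (1661.0+1176.4)/2 × 3 = 4256.1
  [3→3.25]: (1176.4+1143.0)/2 × 0.25 = 289.925
  [3.25→3.75]: (1143.0+1079.1)/2 × 0.5 = 555.525
  Sum = 5101.55 ng/mL·hr
IV tail: 1079.1/0.115 = 9383.478; AUC_iv,0→∞ = 5101.55 + 9383.478 = 14485.028 ng/mL·hr
Trapezoidal AUC_0→7 (intramuscular injection):
  [0→1.5]: (0.0+382.7)/2 × 1.5 = 287.025
  [1.5→5.5]: (382.7+438.4)/2 × 4 = 1642.2
  [5.5→6]: (438.4+420.8)/2 × 0.5 = 214.8
  [6→6.5]: (420.8+402.4)/2 × 0.5 = 205.8
  [6.5→7]: (402.4+383.7)/2 × 0.5 = 196.525
  Sum = 2546.35 ng/mL·hr
intramuscular injection tail: 383.7/0.115 = 3336.522; AUC_ev,0→∞ = 2546.35 + 3336.522 = 5882.872 ng/mL·hr
F = (AUC_ev/D_ev)/(AUC_iv/D_iv) = (5882.872/40)/(14485.028/20) = 147.0718/724.2514 = 0.2031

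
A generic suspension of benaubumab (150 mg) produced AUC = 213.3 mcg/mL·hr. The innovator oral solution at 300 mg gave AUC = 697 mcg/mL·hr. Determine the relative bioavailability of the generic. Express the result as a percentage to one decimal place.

F_rel = 61.2%

F_rel = (AUC_test/D_test) / (AUC_ref/D_ref)
      = (213.3/150) / (697/300)
      = 1.422 / 2.32333 = 0.6121 = 61.21%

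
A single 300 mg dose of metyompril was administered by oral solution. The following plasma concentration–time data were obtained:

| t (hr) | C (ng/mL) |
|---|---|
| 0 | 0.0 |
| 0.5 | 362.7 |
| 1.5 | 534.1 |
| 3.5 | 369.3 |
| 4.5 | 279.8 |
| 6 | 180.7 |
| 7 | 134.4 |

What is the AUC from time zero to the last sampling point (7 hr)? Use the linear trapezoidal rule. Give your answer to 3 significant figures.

AUC = 2270 ng/mL·hr

Trapezoidal AUC_0→7:
  [0→0.5]: (0.0+362.7)/2 × 0.5 = 90.675
  [0.5→1.5]: (362.7+534.1)/2 × 1 = 448.4
  [1.5→3.5]: (534.1+369.3)/2 × 2 = 903.4
  [3.5→4.5]: (369.3+279.8)/2 × 1 = 324.55
  [4.5→6]: (279.8+180.7)/2 × 1.5 = 345.375
  [6→7]: (180.7+134.4)/2 × 1 = 157.55
  Sum = 2269.95 ng/mL·hr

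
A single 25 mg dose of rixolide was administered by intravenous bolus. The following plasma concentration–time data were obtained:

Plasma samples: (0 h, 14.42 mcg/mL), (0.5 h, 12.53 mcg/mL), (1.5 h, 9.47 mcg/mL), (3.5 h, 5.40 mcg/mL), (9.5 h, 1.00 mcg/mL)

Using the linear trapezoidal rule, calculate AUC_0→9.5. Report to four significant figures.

Trapezoidal AUC_0→9.5:
  [0→0.5]: (14.42+12.53)/2 × 0.5 = 6.7375
  [0.5→1.5]: (12.53+9.47)/2 × 1 = 11.0
  [1.5→3.5]: (9.47+5.40)/2 × 2 = 14.87
  [3.5→9.5]: (5.40+1.00)/2 × 6 = 19.2
  Sum = 51.8075 mcg/mL·h

AUC = 51.81 mcg/mL·h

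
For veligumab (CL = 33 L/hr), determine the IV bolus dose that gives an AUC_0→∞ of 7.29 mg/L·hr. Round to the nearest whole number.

Dose = 241 mg

Dose_iv = CL × AUC_0→∞
     = 33 × 7.29 = 240.57 mg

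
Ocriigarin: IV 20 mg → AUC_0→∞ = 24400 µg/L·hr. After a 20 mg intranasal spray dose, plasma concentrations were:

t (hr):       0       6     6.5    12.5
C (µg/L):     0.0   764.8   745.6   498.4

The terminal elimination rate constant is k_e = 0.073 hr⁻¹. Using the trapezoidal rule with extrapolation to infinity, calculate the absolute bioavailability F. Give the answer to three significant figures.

Trapezoidal AUC_0→12.5 (intranasal spray):
  [0→6]: (0.0+764.8)/2 × 6 = 2294.4
  [6→6.5]: (764.8+745.6)/2 × 0.5 = 377.6
  [6.5→12.5]: (745.6+498.4)/2 × 6 = 3732.0
  Sum = 6404.0 µg/L·hr
Tail: C_last/k_e = 498.4/0.073 = 6827.397
AUC_0→∞ (intranasal spray) = 6404.0 + 6827.397 = 13231.397 µg/L·hr
F = (AUC_ev/D_ev)/(AUC_iv/D_iv) = (13231.397/20)/(24400/20) = 661.56985/1220 = 0.5423

F = 0.542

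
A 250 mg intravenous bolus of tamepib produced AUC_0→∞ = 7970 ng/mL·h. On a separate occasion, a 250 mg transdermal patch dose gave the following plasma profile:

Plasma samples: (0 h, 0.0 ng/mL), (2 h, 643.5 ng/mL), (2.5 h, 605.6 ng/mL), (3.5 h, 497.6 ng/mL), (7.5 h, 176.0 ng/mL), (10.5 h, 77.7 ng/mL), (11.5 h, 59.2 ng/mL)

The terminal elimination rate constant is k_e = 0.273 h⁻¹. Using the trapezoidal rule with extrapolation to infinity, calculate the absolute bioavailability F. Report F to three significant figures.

F = 0.442

Trapezoidal AUC_0→11.5 (transdermal patch):
  [0→2]: (0.0+643.5)/2 × 2 = 643.5
  [2→2.5]: (643.5+605.6)/2 × 0.5 = 312.275
  [2.5→3.5]: (605.6+497.6)/2 × 1 = 551.6
  [3.5→7.5]: (497.6+176.0)/2 × 4 = 1347.2
  [7.5→10.5]: (176.0+77.7)/2 × 3 = 380.55
  [10.5→11.5]: (77.7+59.2)/2 × 1 = 68.45
  Sum = 3303.575 ng/mL·h
Tail: C_last/k_e = 59.2/0.273 = 216.850
AUC_0→∞ (transdermal patch) = 3303.575 + 216.850 = 3520.425 ng/mL·h
F = (AUC_ev/D_ev)/(AUC_iv/D_iv) = (3520.425/250)/(7970/250) = 14.0817/31.88 = 0.4417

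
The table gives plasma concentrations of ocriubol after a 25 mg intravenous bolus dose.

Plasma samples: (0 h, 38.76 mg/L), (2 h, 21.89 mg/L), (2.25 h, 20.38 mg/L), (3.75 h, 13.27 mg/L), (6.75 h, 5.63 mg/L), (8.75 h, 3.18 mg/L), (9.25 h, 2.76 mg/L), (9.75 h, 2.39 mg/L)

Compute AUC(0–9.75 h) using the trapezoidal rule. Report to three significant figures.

AUC = 131 mg/L·h

Trapezoidal AUC_0→9.75:
  [0→2]: (38.76+21.89)/2 × 2 = 60.65
  [2→2.25]: (21.89+20.38)/2 × 0.25 = 5.28375
  [2.25→3.75]: (20.38+13.27)/2 × 1.5 = 25.2375
  [3.75→6.75]: (13.27+5.63)/2 × 3 = 28.35
  [6.75→8.75]: (5.63+3.18)/2 × 2 = 8.81
  [8.75→9.25]: (3.18+2.76)/2 × 0.5 = 1.485
  [9.25→9.75]: (2.76+2.39)/2 × 0.5 = 1.2875
  Sum = 131.10375 mg/L·h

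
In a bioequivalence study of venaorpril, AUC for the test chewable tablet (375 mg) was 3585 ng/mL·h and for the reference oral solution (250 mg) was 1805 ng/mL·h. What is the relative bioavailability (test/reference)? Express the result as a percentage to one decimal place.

F_rel = 132.4%

F_rel = (AUC_test/D_test) / (AUC_ref/D_ref)
      = (3585/375) / (1805/250)
      = 9.56 / 7.22 = 1.3241 = 132.41%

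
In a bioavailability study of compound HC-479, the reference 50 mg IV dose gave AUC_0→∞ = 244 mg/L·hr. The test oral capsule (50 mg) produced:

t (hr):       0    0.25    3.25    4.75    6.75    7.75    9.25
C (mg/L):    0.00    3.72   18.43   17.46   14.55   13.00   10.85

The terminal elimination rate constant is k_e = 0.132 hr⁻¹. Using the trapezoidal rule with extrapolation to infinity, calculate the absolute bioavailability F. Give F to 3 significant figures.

F = 0.846

Trapezoidal AUC_0→9.25 (oral capsule):
  [0→0.25]: (0.00+3.72)/2 × 0.25 = 0.465
  [0.25→3.25]: (3.72+18.43)/2 × 3 = 33.225
  [3.25→4.75]: (18.43+17.46)/2 × 1.5 = 26.9175
  [4.75→6.75]: (17.46+14.55)/2 × 2 = 32.01
  [6.75→7.75]: (14.55+13.00)/2 × 1 = 13.775
  [7.75→9.25]: (13.00+10.85)/2 × 1.5 = 17.8875
  Sum = 124.28 mg/L·hr
Tail: C_last/k_e = 10.85/0.132 = 82.197
AUC_0→∞ (oral capsule) = 124.28 + 82.197 = 206.477 mg/L·hr
F = (AUC_ev/D_ev)/(AUC_iv/D_iv) = (206.477/50)/(244/50) = 4.12954/4.88 = 0.8462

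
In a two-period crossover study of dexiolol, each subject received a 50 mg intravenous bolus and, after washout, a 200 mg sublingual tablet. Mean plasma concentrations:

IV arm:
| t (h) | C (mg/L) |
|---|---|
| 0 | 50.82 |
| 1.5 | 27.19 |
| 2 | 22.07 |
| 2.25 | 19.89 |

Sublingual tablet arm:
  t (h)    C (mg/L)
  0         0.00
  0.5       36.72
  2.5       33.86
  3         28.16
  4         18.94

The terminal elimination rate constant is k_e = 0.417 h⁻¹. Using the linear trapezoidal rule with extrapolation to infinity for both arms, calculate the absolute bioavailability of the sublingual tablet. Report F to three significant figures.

F = 0.332

Trapezoidal AUC_0→2.25 (IV):
  [0→1.5]: (50.82+27.19)/2 × 1.5 = 58.5075
  [1.5→2]: (27.19+22.07)/2 × 0.5 = 12.315
  [2→2.25]: (22.07+19.89)/2 × 0.25 = 5.245
  Sum = 76.0675 mg/L·h
IV tail: 19.89/0.417 = 47.698; AUC_iv,0→∞ = 76.0675 + 47.698 = 123.7655 mg/L·h
Trapezoidal AUC_0→4 (sublingual tablet):
  [0→0.5]: (0.00+36.72)/2 × 0.5 = 9.18
  [0.5→2.5]: (36.72+33.86)/2 × 2 = 70.58
  [2.5→3]: (33.86+28.16)/2 × 0.5 = 15.505
  [3→4]: (28.16+18.94)/2 × 1 = 23.55
  Sum = 118.815 mg/L·h
sublingual tablet tail: 18.94/0.417 = 45.420; AUC_ev,0→∞ = 118.815 + 45.420 = 164.235 mg/L·h
F = (AUC_ev/D_ev)/(AUC_iv/D_iv) = (164.235/200)/(123.7655/50) = 0.821175/2.47531 = 0.3317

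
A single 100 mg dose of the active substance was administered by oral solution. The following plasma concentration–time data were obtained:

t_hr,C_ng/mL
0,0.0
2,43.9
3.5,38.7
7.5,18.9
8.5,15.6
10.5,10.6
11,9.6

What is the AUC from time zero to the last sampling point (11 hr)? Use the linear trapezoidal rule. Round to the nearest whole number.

Trapezoidal AUC_0→11:
  [0→2]: (0.0+43.9)/2 × 2 = 43.9
  [2→3.5]: (43.9+38.7)/2 × 1.5 = 61.95
  [3.5→7.5]: (38.7+18.9)/2 × 4 = 115.2
  [7.5→8.5]: (18.9+15.6)/2 × 1 = 17.25
  [8.5→10.5]: (15.6+10.6)/2 × 2 = 26.2
  [10.5→11]: (10.6+9.6)/2 × 0.5 = 5.05
  Sum = 269.55 ng/mL·hr

AUC = 270 ng/mL·hr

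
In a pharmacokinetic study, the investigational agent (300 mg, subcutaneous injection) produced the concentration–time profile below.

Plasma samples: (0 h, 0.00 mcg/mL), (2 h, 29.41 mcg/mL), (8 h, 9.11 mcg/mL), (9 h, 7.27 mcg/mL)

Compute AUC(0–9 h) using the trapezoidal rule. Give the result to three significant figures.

AUC = 153 mcg/mL·h

Trapezoidal AUC_0→9:
  [0→2]: (0.00+29.41)/2 × 2 = 29.41
  [2→8]: (29.41+9.11)/2 × 6 = 115.56
  [8→9]: (9.11+7.27)/2 × 1 = 8.19
  Sum = 153.16 mcg/mL·h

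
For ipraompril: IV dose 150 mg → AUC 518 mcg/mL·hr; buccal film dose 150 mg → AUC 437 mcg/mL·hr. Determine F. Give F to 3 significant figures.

F = 0.844

F = (AUC_ev / D_ev) / (AUC_iv / D_iv)
  = (437/150) / (518/150)
  = 2.91333 / 3.45333 = 0.8436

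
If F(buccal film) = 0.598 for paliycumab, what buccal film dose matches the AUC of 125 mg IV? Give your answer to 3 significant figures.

D_buccal = 209 mg

For equal systemic exposure: F × D_ev = D_iv
D_ev = D_iv / F = 125 / 0.598 = 209.03 mg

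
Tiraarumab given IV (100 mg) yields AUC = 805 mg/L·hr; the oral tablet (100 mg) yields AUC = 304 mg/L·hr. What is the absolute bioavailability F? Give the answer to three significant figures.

F = (AUC_ev / D_ev) / (AUC_iv / D_iv)
  = (304/100) / (805/100)
  = 3.04 / 8.05 = 0.3776

F = 0.378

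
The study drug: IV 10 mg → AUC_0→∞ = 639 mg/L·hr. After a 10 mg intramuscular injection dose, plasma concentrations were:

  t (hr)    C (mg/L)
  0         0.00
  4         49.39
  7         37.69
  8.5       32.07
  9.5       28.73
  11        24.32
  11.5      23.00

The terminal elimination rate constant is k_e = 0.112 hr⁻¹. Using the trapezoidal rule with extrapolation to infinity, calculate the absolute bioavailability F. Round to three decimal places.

F = 0.891

Trapezoidal AUC_0→11.5 (intramuscular injection):
  [0→4]: (0.00+49.39)/2 × 4 = 98.78
  [4→7]: (49.39+37.69)/2 × 3 = 130.62
  [7→8.5]: (37.69+32.07)/2 × 1.5 = 52.32
  [8.5→9.5]: (32.07+28.73)/2 × 1 = 30.4
  [9.5→11]: (28.73+24.32)/2 × 1.5 = 39.7875
  [11→11.5]: (24.32+23.00)/2 × 0.5 = 11.83
  Sum = 363.7375 mg/L·hr
Tail: C_last/k_e = 23.00/0.112 = 205.357
AUC_0→∞ (intramuscular injection) = 363.7375 + 205.357 = 569.0945 mg/L·hr
F = (AUC_ev/D_ev)/(AUC_iv/D_iv) = (569.0945/10)/(639/10) = 56.90945/63.9 = 0.8906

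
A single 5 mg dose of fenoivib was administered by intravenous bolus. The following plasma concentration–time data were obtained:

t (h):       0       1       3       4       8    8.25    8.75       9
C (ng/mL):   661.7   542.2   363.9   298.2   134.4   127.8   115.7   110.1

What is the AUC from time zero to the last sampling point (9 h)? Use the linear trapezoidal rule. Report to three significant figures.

Trapezoidal AUC_0→9:
  [0→1]: (661.7+542.2)/2 × 1 = 601.95
  [1→3]: (542.2+363.9)/2 × 2 = 906.1
  [3→4]: (363.9+298.2)/2 × 1 = 331.05
  [4→8]: (298.2+134.4)/2 × 4 = 865.2
  [8→8.25]: (134.4+127.8)/2 × 0.25 = 32.775
  [8.25→8.75]: (127.8+115.7)/2 × 0.5 = 60.875
  [8.75→9]: (115.7+110.1)/2 × 0.25 = 28.225
  Sum = 2826.175 ng/mL·h

AUC = 2830 ng/mL·h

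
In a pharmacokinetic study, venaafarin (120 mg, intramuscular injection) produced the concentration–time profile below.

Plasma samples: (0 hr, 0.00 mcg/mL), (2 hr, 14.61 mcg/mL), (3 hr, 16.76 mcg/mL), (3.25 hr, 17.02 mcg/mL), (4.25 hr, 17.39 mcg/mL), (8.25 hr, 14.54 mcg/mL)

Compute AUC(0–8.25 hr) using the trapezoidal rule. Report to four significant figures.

Trapezoidal AUC_0→8.25:
  [0→2]: (0.00+14.61)/2 × 2 = 14.61
  [2→3]: (14.61+16.76)/2 × 1 = 15.685
  [3→3.25]: (16.76+17.02)/2 × 0.25 = 4.2225
  [3.25→4.25]: (17.02+17.39)/2 × 1 = 17.205
  [4.25→8.25]: (17.39+14.54)/2 × 4 = 63.86
  Sum = 115.5825 mcg/mL·hr

AUC = 115.6 mcg/mL·hr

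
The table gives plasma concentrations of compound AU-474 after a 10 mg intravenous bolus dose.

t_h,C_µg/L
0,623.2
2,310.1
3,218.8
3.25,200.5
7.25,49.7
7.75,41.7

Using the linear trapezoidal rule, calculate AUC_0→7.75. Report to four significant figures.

AUC = 1773 µg/L·h

Trapezoidal AUC_0→7.75:
  [0→2]: (623.2+310.1)/2 × 2 = 933.3
  [2→3]: (310.1+218.8)/2 × 1 = 264.45
  [3→3.25]: (218.8+200.5)/2 × 0.25 = 52.4125
  [3.25→7.25]: (200.5+49.7)/2 × 4 = 500.4
  [7.25→7.75]: (49.7+41.7)/2 × 0.5 = 22.85
  Sum = 1773.4125 µg/L·h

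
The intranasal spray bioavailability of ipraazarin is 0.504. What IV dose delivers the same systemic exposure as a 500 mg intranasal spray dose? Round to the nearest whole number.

Systemic exposure from an extravascular dose = F × D_ev, so the equivalent IV dose is F × D_ev.
D_iv = F × D_ev = 0.504 × 500 = 252 mg

D_iv = 252 mg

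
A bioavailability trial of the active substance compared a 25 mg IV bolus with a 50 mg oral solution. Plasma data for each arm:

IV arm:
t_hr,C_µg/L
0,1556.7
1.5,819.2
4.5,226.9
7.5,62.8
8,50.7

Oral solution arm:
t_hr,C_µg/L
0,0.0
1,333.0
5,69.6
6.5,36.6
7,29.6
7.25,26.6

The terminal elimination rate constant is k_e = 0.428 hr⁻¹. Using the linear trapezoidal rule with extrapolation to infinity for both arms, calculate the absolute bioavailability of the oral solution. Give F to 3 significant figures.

Trapezoidal AUC_0→8 (IV):
  [0→1.5]: (1556.7+819.2)/2 × 1.5 = 1781.925
  [1.5→4.5]: (819.2+226.9)/2 × 3 = 1569.15
  [4.5→7.5]: (226.9+62.8)/2 × 3 = 434.55
  [7.5→8]: (62.8+50.7)/2 × 0.5 = 28.375
  Sum = 3814.0 µg/L·hr
IV tail: 50.7/0.428 = 118.458; AUC_iv,0→∞ = 3814.0 + 118.458 = 3932.458 µg/L·hr
Trapezoidal AUC_0→7.25 (oral solution):
  [0→1]: (0.0+333.0)/2 × 1 = 166.5
  [1→5]: (333.0+69.6)/2 × 4 = 805.2
  [5→6.5]: (69.6+36.6)/2 × 1.5 = 79.65
  [6.5→7]: (36.6+29.6)/2 × 0.5 = 16.55
  [7→7.25]: (29.6+26.6)/2 × 0.25 = 7.025
  Sum = 1074.925 µg/L·hr
oral solution tail: 26.6/0.428 = 62.150; AUC_ev,0→∞ = 1074.925 + 62.150 = 1137.075 µg/L·hr
F = (AUC_ev/D_ev)/(AUC_iv/D_iv) = (1137.075/50)/(3932.458/25) = 22.7415/157.29832 = 0.1446

F = 0.145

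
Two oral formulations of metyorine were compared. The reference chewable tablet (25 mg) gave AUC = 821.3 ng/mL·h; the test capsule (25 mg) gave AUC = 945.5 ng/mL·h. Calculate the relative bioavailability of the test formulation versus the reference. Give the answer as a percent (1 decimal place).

F_rel = 115.1%

F_rel = (AUC_test/D_test) / (AUC_ref/D_ref)
      = (945.5/25) / (821.3/25)
      = 37.82 / 32.852 = 1.1512 = 115.12%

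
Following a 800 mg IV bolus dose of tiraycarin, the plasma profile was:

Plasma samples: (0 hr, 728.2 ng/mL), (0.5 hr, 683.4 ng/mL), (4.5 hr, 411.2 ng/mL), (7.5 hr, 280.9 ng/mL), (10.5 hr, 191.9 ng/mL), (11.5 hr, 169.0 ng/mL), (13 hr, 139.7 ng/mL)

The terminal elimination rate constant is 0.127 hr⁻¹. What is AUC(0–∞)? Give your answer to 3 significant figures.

Trapezoidal AUC_0→13:
  [0→0.5]: (728.2+683.4)/2 × 0.5 = 352.9
  [0.5→4.5]: (683.4+411.2)/2 × 4 = 2189.2
  [4.5→7.5]: (411.2+280.9)/2 × 3 = 1038.15
  [7.5→10.5]: (280.9+191.9)/2 × 3 = 709.2
  [10.5→11.5]: (191.9+169.0)/2 × 1 = 180.45
  [11.5→13]: (169.0+139.7)/2 × 1.5 = 231.525
  Sum = 4701.425 ng/mL·hr
Extrapolated tail: C_last / k_e = 139.7 / 0.127 = 1100.000
AUC_0→∞ = 4701.425 + 1100.000 = 5801.425 ng/mL·hr

AUC = 5800 ng/mL·hr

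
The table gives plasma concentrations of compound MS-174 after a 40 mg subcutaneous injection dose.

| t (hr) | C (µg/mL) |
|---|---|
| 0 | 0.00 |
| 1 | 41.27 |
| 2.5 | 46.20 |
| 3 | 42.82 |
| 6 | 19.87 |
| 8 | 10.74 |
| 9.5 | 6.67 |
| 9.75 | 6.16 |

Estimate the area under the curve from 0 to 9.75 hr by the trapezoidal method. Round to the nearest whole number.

Trapezoidal AUC_0→9.75:
  [0→1]: (0.00+41.27)/2 × 1 = 20.635
  [1→2.5]: (41.27+46.20)/2 × 1.5 = 65.6025
  [2.5→3]: (46.20+42.82)/2 × 0.5 = 22.255
  [3→6]: (42.82+19.87)/2 × 3 = 94.035
  [6→8]: (19.87+10.74)/2 × 2 = 30.61
  [8→9.5]: (10.74+6.67)/2 × 1.5 = 13.0575
  [9.5→9.75]: (6.67+6.16)/2 × 0.25 = 1.60375
  Sum = 247.79875 µg/mL·hr

AUC = 248 µg/mL·hr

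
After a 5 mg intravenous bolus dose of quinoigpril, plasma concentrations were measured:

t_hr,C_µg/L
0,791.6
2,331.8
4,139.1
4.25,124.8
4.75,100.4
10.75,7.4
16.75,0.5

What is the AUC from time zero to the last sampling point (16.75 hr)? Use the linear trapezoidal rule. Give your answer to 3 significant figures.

Trapezoidal AUC_0→16.75:
  [0→2]: (791.6+331.8)/2 × 2 = 1123.4
  [2→4]: (331.8+139.1)/2 × 2 = 470.9
  [4→4.25]: (139.1+124.8)/2 × 0.25 = 32.9875
  [4.25→4.75]: (124.8+100.4)/2 × 0.5 = 56.3
  [4.75→10.75]: (100.4+7.4)/2 × 6 = 323.4
  [10.75→16.75]: (7.4+0.5)/2 × 6 = 23.7
  Sum = 2030.6875 µg/L·hr

AUC = 2030 µg/L·hr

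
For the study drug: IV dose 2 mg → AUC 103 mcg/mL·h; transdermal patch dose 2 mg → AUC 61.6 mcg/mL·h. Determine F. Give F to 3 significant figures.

F = 0.598

F = (AUC_ev / D_ev) / (AUC_iv / D_iv)
  = (61.6/2) / (103/2)
  = 30.8 / 51.5 = 0.5981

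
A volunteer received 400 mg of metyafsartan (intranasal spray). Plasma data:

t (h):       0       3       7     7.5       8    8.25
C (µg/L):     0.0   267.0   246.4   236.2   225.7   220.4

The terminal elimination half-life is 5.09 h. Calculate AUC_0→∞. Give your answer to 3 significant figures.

Trapezoidal AUC_0→8.25:
  [0→3]: (0.0+267.0)/2 × 3 = 400.5
  [3→7]: (267.0+246.4)/2 × 4 = 1026.8
  [7→7.5]: (246.4+236.2)/2 × 0.5 = 120.65
  [7.5→8]: (236.2+225.7)/2 × 0.5 = 115.475
  [8→8.25]: (225.7+220.4)/2 × 0.25 = 55.7625
  Sum = 1719.1875 µg/L·h
k_e = ln2 / t½ = 0.693147 / 5.09 = 0.1362 h^-1
Extrapolated tail: C_last / k_e = 220.4 / 0.1362 = 1618.209
AUC_0→∞ = 1719.1875 + 1618.209 = 3337.3965 µg/L·h

AUC = 3340 µg/L·h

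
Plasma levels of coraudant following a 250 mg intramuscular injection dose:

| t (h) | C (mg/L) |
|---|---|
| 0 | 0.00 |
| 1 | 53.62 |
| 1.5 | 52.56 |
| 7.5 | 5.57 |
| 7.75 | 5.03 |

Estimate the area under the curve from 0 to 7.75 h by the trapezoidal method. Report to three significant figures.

AUC = 229 mg/L·h

Trapezoidal AUC_0→7.75:
  [0→1]: (0.00+53.62)/2 × 1 = 26.81
  [1→1.5]: (53.62+52.56)/2 × 0.5 = 26.545
  [1.5→7.5]: (52.56+5.57)/2 × 6 = 174.39
  [7.5→7.75]: (5.57+5.03)/2 × 0.25 = 1.325
  Sum = 229.07 mg/L·h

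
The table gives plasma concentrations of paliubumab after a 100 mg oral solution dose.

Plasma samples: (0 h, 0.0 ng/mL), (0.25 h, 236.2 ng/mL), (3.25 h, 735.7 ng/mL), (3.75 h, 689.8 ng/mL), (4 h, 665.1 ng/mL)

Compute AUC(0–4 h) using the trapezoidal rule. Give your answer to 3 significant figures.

Trapezoidal AUC_0→4:
  [0→0.25]: (0.0+236.2)/2 × 0.25 = 29.525
  [0.25→3.25]: (236.2+735.7)/2 × 3 = 1457.85
  [3.25→3.75]: (735.7+689.8)/2 × 0.5 = 356.375
  [3.75→4]: (689.8+665.1)/2 × 0.25 = 169.3625
  Sum = 2013.1125 ng/mL·h

AUC = 2010 ng/mL·h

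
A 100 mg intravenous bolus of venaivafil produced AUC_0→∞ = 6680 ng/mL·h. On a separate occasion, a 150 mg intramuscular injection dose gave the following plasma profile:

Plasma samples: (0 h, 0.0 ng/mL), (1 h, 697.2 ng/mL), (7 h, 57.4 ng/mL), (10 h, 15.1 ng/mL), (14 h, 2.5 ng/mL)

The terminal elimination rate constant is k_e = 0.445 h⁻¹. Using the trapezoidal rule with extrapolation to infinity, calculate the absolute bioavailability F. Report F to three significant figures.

Trapezoidal AUC_0→14 (intramuscular injection):
  [0→1]: (0.0+697.2)/2 × 1 = 348.6
  [1→7]: (697.2+57.4)/2 × 6 = 2263.8
  [7→10]: (57.4+15.1)/2 × 3 = 108.75
  [10→14]: (15.1+2.5)/2 × 4 = 35.2
  Sum = 2756.35 ng/mL·h
Tail: C_last/k_e = 2.5/0.445 = 5.618
AUC_0→∞ (intramuscular injection) = 2756.35 + 5.618 = 2761.968 ng/mL·h
F = (AUC_ev/D_ev)/(AUC_iv/D_iv) = (2761.968/150)/(6680/100) = 18.41312/66.8 = 0.2756

F = 0.276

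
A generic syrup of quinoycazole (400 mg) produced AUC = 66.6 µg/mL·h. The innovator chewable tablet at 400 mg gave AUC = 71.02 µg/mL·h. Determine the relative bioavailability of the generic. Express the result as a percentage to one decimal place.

F_rel = 93.8%

F_rel = (AUC_test/D_test) / (AUC_ref/D_ref)
      = (66.6/400) / (71.02/400)
      = 0.1665 / 0.17755 = 0.9378 = 93.78%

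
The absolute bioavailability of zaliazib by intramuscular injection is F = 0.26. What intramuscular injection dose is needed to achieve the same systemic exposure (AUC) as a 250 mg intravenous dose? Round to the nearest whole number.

D_intramuscular = 962 mg

For equal systemic exposure: F × D_ev = D_iv
D_ev = D_iv / F = 250 / 0.26 = 961.538 mg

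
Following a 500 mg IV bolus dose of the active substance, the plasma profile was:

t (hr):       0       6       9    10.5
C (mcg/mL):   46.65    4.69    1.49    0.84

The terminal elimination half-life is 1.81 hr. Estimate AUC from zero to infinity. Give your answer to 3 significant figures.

Trapezoidal AUC_0→10.5:
  [0→6]: (46.65+4.69)/2 × 6 = 154.02
  [6→9]: (4.69+1.49)/2 × 3 = 9.27
  [9→10.5]: (1.49+0.84)/2 × 1.5 = 1.7475
  Sum = 165.0375 mcg/mL·hr
k_e = ln2 / t½ = 0.693147 / 1.81 = 0.3830 hr^-1
Extrapolated tail: C_last / k_e = 0.84 / 0.383 = 2.193
AUC_0→∞ = 165.0375 + 2.193 = 167.2305 mcg/mL·hr

AUC = 167 mcg/mL·hr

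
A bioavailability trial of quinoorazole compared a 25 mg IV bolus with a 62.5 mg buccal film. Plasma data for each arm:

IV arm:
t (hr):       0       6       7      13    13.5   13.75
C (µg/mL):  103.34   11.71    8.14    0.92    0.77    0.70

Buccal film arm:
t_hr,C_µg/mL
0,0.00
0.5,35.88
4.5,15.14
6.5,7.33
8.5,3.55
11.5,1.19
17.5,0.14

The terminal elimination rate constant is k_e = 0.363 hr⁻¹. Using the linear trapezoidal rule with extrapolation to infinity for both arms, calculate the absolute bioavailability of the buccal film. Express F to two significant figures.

F = 0.16

Trapezoidal AUC_0→13.75 (IV):
  [0→6]: (103.34+11.71)/2 × 6 = 345.15
  [6→7]: (11.71+8.14)/2 × 1 = 9.925
  [7→13]: (8.14+0.92)/2 × 6 = 27.18
  [13→13.5]: (0.92+0.77)/2 × 0.5 = 0.4225
  [13.5→13.75]: (0.77+0.70)/2 × 0.25 = 0.18375
  Sum = 382.86125 µg/mL·hr
IV tail: 0.70/0.363 = 1.928; AUC_iv,0→∞ = 382.86125 + 1.928 = 384.78925 µg/mL·hr
Trapezoidal AUC_0→17.5 (buccal film):
  [0→0.5]: (0.00+35.88)/2 × 0.5 = 8.97
  [0.5→4.5]: (35.88+15.14)/2 × 4 = 102.04
  [4.5→6.5]: (15.14+7.33)/2 × 2 = 22.47
  [6.5→8.5]: (7.33+3.55)/2 × 2 = 10.88
  [8.5→11.5]: (3.55+1.19)/2 × 3 = 7.11
  [11.5→17.5]: (1.19+0.14)/2 × 6 = 3.99
  Sum = 155.46 µg/mL·hr
buccal film tail: 0.14/0.363 = 0.386; AUC_ev,0→∞ = 155.46 + 0.386 = 155.846 µg/mL·hr
F = (AUC_ev/D_ev)/(AUC_iv/D_iv) = (155.846/62.5)/(384.78925/25) = 2.493536/15.39157 = 0.1620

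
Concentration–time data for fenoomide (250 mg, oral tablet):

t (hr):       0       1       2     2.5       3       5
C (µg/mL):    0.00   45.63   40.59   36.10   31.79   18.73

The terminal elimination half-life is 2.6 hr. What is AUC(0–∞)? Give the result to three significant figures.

Trapezoidal AUC_0→5:
  [0→1]: (0.00+45.63)/2 × 1 = 22.815
  [1→2]: (45.63+40.59)/2 × 1 = 43.11
  [2→2.5]: (40.59+36.10)/2 × 0.5 = 19.1725
  [2.5→3]: (36.10+31.79)/2 × 0.5 = 16.9725
  [3→5]: (31.79+18.73)/2 × 2 = 50.52
  Sum = 152.59 µg/mL·hr
k_e = ln2 / t½ = 0.693147 / 2.6 = 0.2666 hr^-1
Extrapolated tail: C_last / k_e = 18.73 / 0.2666 = 70.255
AUC_0→∞ = 152.59 + 70.255 = 222.845 µg/mL·hr

AUC = 223 µg/mL·hr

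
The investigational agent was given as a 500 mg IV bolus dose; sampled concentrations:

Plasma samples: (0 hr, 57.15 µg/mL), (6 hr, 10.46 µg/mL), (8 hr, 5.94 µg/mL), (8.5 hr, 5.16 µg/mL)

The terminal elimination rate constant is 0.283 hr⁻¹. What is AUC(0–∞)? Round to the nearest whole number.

AUC = 240 µg/mL·hr

Trapezoidal AUC_0→8.5:
  [0→6]: (57.15+10.46)/2 × 6 = 202.83
  [6→8]: (10.46+5.94)/2 × 2 = 16.4
  [8→8.5]: (5.94+5.16)/2 × 0.5 = 2.775
  Sum = 222.005 µg/mL·hr
Extrapolated tail: C_last / k_e = 5.16 / 0.283 = 18.233
AUC_0→∞ = 222.005 + 18.233 = 240.238 µg/mL·hr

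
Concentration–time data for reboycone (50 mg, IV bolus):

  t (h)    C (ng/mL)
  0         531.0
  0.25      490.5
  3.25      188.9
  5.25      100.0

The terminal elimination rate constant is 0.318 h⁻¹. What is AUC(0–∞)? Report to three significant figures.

AUC = 1750 ng/mL·h

Trapezoidal AUC_0→5.25:
  [0→0.25]: (531.0+490.5)/2 × 0.25 = 127.6875
  [0.25→3.25]: (490.5+188.9)/2 × 3 = 1019.1
  [3.25→5.25]: (188.9+100.0)/2 × 2 = 288.9
  Sum = 1435.6875 ng/mL·h
Extrapolated tail: C_last / k_e = 100.0 / 0.318 = 314.465
AUC_0→∞ = 1435.6875 + 314.465 = 1750.1525 ng/mL·h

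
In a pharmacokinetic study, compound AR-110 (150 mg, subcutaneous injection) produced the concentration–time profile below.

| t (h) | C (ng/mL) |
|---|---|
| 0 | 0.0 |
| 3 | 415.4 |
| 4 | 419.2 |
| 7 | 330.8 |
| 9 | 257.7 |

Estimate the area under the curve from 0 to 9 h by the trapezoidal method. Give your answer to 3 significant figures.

Trapezoidal AUC_0→9:
  [0→3]: (0.0+415.4)/2 × 3 = 623.1
  [3→4]: (415.4+419.2)/2 × 1 = 417.3
  [4→7]: (419.2+330.8)/2 × 3 = 1125.0
  [7→9]: (330.8+257.7)/2 × 2 = 588.5
  Sum = 2753.9 ng/mL·h

AUC = 2750 ng/mL·h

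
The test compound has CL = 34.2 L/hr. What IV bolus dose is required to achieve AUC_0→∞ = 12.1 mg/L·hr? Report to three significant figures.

Dose_iv = CL × AUC_0→∞
     = 34.2 × 12.1 = 413.82 mg

Dose = 414 mg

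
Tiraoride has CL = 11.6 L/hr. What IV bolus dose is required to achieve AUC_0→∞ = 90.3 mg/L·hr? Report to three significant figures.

Dose = 1050 mg

Dose_iv = CL × AUC_0→∞
     = 11.6 × 90.3 = 1047.48 mg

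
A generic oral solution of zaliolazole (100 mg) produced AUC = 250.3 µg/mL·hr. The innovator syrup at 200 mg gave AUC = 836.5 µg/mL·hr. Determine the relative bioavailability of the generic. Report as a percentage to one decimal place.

F_rel = 59.8%

F_rel = (AUC_test/D_test) / (AUC_ref/D_ref)
      = (250.3/100) / (836.5/200)
      = 2.503 / 4.1825 = 0.5984 = 59.84%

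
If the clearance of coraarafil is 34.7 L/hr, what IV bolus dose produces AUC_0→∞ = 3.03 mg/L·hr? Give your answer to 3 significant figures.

Dose_iv = CL × AUC_0→∞
     = 34.7 × 3.03 = 105.141 mg

Dose = 105 mg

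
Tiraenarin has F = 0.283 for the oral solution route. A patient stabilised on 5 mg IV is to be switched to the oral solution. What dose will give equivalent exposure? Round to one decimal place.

For equal systemic exposure: F × D_ev = D_iv
D_ev = D_iv / F = 5 / 0.283 = 17.6678 mg

D_oral = 17.7 mg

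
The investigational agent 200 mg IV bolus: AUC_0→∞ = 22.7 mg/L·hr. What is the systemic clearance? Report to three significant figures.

CL = 8.81 L/hr

CL = Dose_iv / AUC_0→∞
   = 200 / 22.7 = 8.81057 L/hr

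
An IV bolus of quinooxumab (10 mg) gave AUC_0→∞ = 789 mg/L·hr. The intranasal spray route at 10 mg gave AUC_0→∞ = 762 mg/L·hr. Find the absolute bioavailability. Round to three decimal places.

F = 0.966

F = (AUC_ev / D_ev) / (AUC_iv / D_iv)
  = (762/10) / (789/10)
  = 76.2 / 78.9 = 0.9658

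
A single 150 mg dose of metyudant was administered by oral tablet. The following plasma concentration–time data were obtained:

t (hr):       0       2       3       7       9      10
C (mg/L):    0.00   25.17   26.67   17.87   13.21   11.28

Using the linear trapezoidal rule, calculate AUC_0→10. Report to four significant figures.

AUC = 183.5 mg/L·hr

Trapezoidal AUC_0→10:
  [0→2]: (0.00+25.17)/2 × 2 = 25.17
  [2→3]: (25.17+26.67)/2 × 1 = 25.92
  [3→7]: (26.67+17.87)/2 × 4 = 89.08
  [7→9]: (17.87+13.21)/2 × 2 = 31.08
  [9→10]: (13.21+11.28)/2 × 1 = 12.245
  Sum = 183.495 mg/L·hr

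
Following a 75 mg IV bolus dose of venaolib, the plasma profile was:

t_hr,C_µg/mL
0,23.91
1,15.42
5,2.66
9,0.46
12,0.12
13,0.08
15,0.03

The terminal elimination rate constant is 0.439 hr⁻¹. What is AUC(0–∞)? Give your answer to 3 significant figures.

Trapezoidal AUC_0→15:
  [0→1]: (23.91+15.42)/2 × 1 = 19.665
  [1→5]: (15.42+2.66)/2 × 4 = 36.16
  [5→9]: (2.66+0.46)/2 × 4 = 6.24
  [9→12]: (0.46+0.12)/2 × 3 = 0.87
  [12→13]: (0.12+0.08)/2 × 1 = 0.1
  [13→15]: (0.08+0.03)/2 × 2 = 0.11
  Sum = 63.145 µg/mL·hr
Extrapolated tail: C_last / k_e = 0.03 / 0.439 = 0.068
AUC_0→∞ = 63.145 + 0.068 = 63.213 µg/mL·hr

AUC = 63.2 µg/mL·hr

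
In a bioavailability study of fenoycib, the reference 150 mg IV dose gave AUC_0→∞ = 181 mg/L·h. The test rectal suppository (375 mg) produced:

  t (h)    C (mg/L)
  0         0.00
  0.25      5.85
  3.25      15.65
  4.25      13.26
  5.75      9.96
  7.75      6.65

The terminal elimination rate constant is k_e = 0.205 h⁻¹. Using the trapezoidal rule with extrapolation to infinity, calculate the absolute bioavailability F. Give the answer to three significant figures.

F = 0.252

Trapezoidal AUC_0→7.75 (rectal suppository):
  [0→0.25]: (0.00+5.85)/2 × 0.25 = 0.73125
  [0.25→3.25]: (5.85+15.65)/2 × 3 = 32.25
  [3.25→4.25]: (15.65+13.26)/2 × 1 = 14.455
  [4.25→5.75]: (13.26+9.96)/2 × 1.5 = 17.415
  [5.75→7.75]: (9.96+6.65)/2 × 2 = 16.61
  Sum = 81.46125 mg/L·h
Tail: C_last/k_e = 6.65/0.205 = 32.439
AUC_0→∞ (rectal suppository) = 81.46125 + 32.439 = 113.90025 mg/L·h
F = (AUC_ev/D_ev)/(AUC_iv/D_iv) = (113.90025/375)/(181/150) = 0.303734/1.20667 = 0.2517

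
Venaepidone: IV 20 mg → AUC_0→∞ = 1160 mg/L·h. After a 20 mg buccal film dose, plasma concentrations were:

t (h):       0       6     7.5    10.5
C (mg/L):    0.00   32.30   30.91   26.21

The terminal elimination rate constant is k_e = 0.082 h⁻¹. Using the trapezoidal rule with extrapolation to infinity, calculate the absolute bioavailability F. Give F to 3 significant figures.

F = 0.474

Trapezoidal AUC_0→10.5 (buccal film):
  [0→6]: (0.00+32.30)/2 × 6 = 96.9
  [6→7.5]: (32.30+30.91)/2 × 1.5 = 47.4075
  [7.5→10.5]: (30.91+26.21)/2 × 3 = 85.68
  Sum = 229.9875 mg/L·h
Tail: C_last/k_e = 26.21/0.082 = 319.634
AUC_0→∞ (buccal film) = 229.9875 + 319.634 = 549.6215 mg/L·h
F = (AUC_ev/D_ev)/(AUC_iv/D_iv) = (549.6215/20)/(1160/20) = 27.481075/58 = 0.4738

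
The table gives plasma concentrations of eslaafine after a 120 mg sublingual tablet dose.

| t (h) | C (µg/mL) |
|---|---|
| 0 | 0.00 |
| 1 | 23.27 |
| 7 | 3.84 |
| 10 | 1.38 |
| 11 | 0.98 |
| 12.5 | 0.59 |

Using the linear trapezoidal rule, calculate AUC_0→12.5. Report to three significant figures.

Trapezoidal AUC_0→12.5:
  [0→1]: (0.00+23.27)/2 × 1 = 11.635
  [1→7]: (23.27+3.84)/2 × 6 = 81.33
  [7→10]: (3.84+1.38)/2 × 3 = 7.83
  [10→11]: (1.38+0.98)/2 × 1 = 1.18
  [11→12.5]: (0.98+0.59)/2 × 1.5 = 1.1775
  Sum = 103.1525 µg/mL·h

AUC = 103 µg/mL·h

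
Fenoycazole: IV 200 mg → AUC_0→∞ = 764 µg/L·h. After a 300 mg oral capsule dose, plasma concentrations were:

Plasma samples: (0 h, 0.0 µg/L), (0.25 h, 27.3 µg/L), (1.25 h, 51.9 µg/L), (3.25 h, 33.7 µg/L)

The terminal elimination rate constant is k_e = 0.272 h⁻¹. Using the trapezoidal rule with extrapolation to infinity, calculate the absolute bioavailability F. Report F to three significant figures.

Trapezoidal AUC_0→3.25 (oral capsule):
  [0→0.25]: (0.0+27.3)/2 × 0.25 = 3.4125
  [0.25→1.25]: (27.3+51.9)/2 × 1 = 39.6
  [1.25→3.25]: (51.9+33.7)/2 × 2 = 85.6
  Sum = 128.6125 µg/L·h
Tail: C_last/k_e = 33.7/0.272 = 123.897
AUC_0→∞ (oral capsule) = 128.6125 + 123.897 = 252.5095 µg/L·h
F = (AUC_ev/D_ev)/(AUC_iv/D_iv) = (252.5095/300)/(764/200) = 0.841698/3.82 = 0.2203

F = 0.220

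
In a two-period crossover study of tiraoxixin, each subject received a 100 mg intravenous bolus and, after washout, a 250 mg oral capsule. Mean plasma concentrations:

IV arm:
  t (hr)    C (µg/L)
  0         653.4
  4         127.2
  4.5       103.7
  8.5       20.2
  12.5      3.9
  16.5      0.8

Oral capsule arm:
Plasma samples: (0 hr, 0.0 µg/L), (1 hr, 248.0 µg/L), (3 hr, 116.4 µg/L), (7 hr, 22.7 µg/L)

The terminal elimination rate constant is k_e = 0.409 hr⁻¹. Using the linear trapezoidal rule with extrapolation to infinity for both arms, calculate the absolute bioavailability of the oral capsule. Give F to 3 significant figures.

F = 0.171

Trapezoidal AUC_0→16.5 (IV):
  [0→4]: (653.4+127.2)/2 × 4 = 1561.2
  [4→4.5]: (127.2+103.7)/2 × 0.5 = 57.725
  [4.5→8.5]: (103.7+20.2)/2 × 4 = 247.8
  [8.5→12.5]: (20.2+3.9)/2 × 4 = 48.2
  [12.5→16.5]: (3.9+0.8)/2 × 4 = 9.4
  Sum = 1924.325 µg/L·hr
IV tail: 0.8/0.409 = 1.956; AUC_iv,0→∞ = 1924.325 + 1.956 = 1926.281 µg/L·hr
Trapezoidal AUC_0→7 (oral capsule):
  [0→1]: (0.0+248.0)/2 × 1 = 124.0
  [1→3]: (248.0+116.4)/2 × 2 = 364.4
  [3→7]: (116.4+22.7)/2 × 4 = 278.2
  Sum = 766.6 µg/L·hr
oral capsule tail: 22.7/0.409 = 55.501; AUC_ev,0→∞ = 766.6 + 55.501 = 822.101 µg/L·hr
F = (AUC_ev/D_ev)/(AUC_iv/D_iv) = (822.101/250)/(1926.281/100) = 3.288404/19.26281 = 0.1707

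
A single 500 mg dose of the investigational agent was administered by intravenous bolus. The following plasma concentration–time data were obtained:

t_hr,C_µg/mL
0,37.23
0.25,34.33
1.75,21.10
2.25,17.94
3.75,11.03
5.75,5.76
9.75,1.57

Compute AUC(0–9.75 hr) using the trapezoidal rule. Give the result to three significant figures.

Trapezoidal AUC_0→9.75:
  [0→0.25]: (37.23+34.33)/2 × 0.25 = 8.945
  [0.25→1.75]: (34.33+21.10)/2 × 1.5 = 41.5725
  [1.75→2.25]: (21.10+17.94)/2 × 0.5 = 9.76
  [2.25→3.75]: (17.94+11.03)/2 × 1.5 = 21.7275
  [3.75→5.75]: (11.03+5.76)/2 × 2 = 16.79
  [5.75→9.75]: (5.76+1.57)/2 × 4 = 14.66
  Sum = 113.455 µg/mL·hr

AUC = 113 µg/mL·hr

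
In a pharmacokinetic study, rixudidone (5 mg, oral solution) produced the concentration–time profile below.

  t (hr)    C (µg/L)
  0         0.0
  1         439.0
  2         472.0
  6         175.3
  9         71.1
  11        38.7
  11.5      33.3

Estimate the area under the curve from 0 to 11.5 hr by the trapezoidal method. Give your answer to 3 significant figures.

Trapezoidal AUC_0→11.5:
  [0→1]: (0.0+439.0)/2 × 1 = 219.5
  [1→2]: (439.0+472.0)/2 × 1 = 455.5
  [2→6]: (472.0+175.3)/2 × 4 = 1294.6
  [6→9]: (175.3+71.1)/2 × 3 = 369.6
  [9→11]: (71.1+38.7)/2 × 2 = 109.8
  [11→11.5]: (38.7+33.3)/2 × 0.5 = 18.0
  Sum = 2467.0 µg/L·hr

AUC = 2470 µg/L·hr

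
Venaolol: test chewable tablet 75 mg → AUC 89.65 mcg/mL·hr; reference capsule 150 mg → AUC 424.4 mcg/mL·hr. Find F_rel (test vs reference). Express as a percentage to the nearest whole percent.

F_rel = 42%

F_rel = (AUC_test/D_test) / (AUC_ref/D_ref)
      = (89.65/75) / (424.4/150)
      = 1.19533 / 2.82933 = 0.4225 = 42.25%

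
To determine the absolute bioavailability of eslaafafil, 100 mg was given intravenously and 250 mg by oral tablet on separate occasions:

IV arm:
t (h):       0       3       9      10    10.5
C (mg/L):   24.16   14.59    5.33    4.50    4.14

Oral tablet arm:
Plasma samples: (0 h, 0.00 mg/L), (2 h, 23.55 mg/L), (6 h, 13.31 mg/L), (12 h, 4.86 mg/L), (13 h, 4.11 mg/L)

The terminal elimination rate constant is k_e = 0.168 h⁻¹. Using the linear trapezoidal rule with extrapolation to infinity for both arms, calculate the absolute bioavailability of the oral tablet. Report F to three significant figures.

Trapezoidal AUC_0→10.5 (IV):
  [0→3]: (24.16+14.59)/2 × 3 = 58.125
  [3→9]: (14.59+5.33)/2 × 6 = 59.76
  [9→10]: (5.33+4.50)/2 × 1 = 4.915
  [10→10.5]: (4.50+4.14)/2 × 0.5 = 2.16
  Sum = 124.96 mg/L·h
IV tail: 4.14/0.168 = 24.643; AUC_iv,0→∞ = 124.96 + 24.643 = 149.603 mg/L·h
Trapezoidal AUC_0→13 (oral tablet):
  [0→2]: (0.00+23.55)/2 × 2 = 23.55
  [2→6]: (23.55+13.31)/2 × 4 = 73.72
  [6→12]: (13.31+4.86)/2 × 6 = 54.51
  [12→13]: (4.86+4.11)/2 × 1 = 4.485
  Sum = 156.265 mg/L·h
oral tablet tail: 4.11/0.168 = 24.464; AUC_ev,0→∞ = 156.265 + 24.464 = 180.729 mg/L·h
F = (AUC_ev/D_ev)/(AUC_iv/D_iv) = (180.729/250)/(149.603/100) = 0.722916/1.49603 = 0.4832

F = 0.483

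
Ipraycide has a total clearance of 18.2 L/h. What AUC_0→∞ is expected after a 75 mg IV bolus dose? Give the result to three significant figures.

AUC = 4.12 mg/L·h

AUC_0→∞ = Dose_iv / CL
        = 75 / 18.2 = 4.12088 mg/L·h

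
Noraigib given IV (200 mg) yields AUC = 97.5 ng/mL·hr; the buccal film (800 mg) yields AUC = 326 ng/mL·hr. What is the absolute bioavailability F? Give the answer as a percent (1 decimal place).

F = (AUC_ev / D_ev) / (AUC_iv / D_iv)
  = (326/800) / (97.5/200)
  = 0.4075 / 0.4875 = 0.8359
  = 83.59%

F = 83.6%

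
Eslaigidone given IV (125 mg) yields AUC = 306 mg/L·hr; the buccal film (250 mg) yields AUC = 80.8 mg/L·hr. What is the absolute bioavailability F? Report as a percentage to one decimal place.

F = (AUC_ev / D_ev) / (AUC_iv / D_iv)
  = (80.8/250) / (306/125)
  = 0.3232 / 2.448 = 0.1320
  = 13.20%

F = 13.2%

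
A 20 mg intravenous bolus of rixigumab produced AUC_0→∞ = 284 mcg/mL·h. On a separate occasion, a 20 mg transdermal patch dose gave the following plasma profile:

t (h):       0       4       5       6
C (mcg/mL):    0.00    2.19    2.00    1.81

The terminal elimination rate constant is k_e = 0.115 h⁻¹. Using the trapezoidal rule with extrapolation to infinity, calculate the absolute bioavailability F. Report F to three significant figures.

Trapezoidal AUC_0→6 (transdermal patch):
  [0→4]: (0.00+2.19)/2 × 4 = 4.38
  [4→5]: (2.19+2.00)/2 × 1 = 2.095
  [5→6]: (2.00+1.81)/2 × 1 = 1.905
  Sum = 8.38 mcg/mL·h
Tail: C_last/k_e = 1.81/0.115 = 15.739
AUC_0→∞ (transdermal patch) = 8.38 + 15.739 = 24.119 mcg/mL·h
F = (AUC_ev/D_ev)/(AUC_iv/D_iv) = (24.119/20)/(284/20) = 1.20595/14.2 = 0.0849

F = 0.0849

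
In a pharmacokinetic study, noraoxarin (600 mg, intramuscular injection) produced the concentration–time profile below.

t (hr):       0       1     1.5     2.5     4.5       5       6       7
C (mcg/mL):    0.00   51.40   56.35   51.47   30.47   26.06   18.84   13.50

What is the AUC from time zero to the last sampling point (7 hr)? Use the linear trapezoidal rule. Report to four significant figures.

AUC = 241.2 mcg/mL·hr

Trapezoidal AUC_0→7:
  [0→1]: (0.00+51.40)/2 × 1 = 25.7
  [1→1.5]: (51.40+56.35)/2 × 0.5 = 26.9375
  [1.5→2.5]: (56.35+51.47)/2 × 1 = 53.91
  [2.5→4.5]: (51.47+30.47)/2 × 2 = 81.94
  [4.5→5]: (30.47+26.06)/2 × 0.5 = 14.1325
  [5→6]: (26.06+18.84)/2 × 1 = 22.45
  [6→7]: (18.84+13.50)/2 × 1 = 16.17
  Sum = 241.24 mcg/mL·hr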